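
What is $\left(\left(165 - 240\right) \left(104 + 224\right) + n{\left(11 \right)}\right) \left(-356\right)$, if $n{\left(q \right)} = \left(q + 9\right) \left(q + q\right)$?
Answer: $8600960$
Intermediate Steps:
$n{\left(q \right)} = 2 q \left(9 + q\right)$ ($n{\left(q \right)} = \left(9 + q\right) 2 q = 2 q \left(9 + q\right)$)
$\left(\left(165 - 240\right) \left(104 + 224\right) + n{\left(11 \right)}\right) \left(-356\right) = \left(\left(165 - 240\right) \left(104 + 224\right) + 2 \cdot 11 \left(9 + 11\right)\right) \left(-356\right) = \left(\left(-75\right) 328 + 2 \cdot 11 \cdot 20\right) \left(-356\right) = \left(-24600 + 440\right) \left(-356\right) = \left(-24160\right) \left(-356\right) = 8600960$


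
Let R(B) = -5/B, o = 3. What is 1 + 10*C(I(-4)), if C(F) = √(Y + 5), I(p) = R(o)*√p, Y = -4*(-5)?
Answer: 51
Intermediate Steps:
Y = 20
I(p) = -5*√p/3 (I(p) = (-5/3)*√p = (-5*⅓)*√p = -5*√p/3)
C(F) = 5 (C(F) = √(20 + 5) = √25 = 5)
1 + 10*C(I(-4)) = 1 + 10*5 = 1 + 50 = 51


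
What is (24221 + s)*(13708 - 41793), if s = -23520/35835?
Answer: -1625065532085/2389 ≈ -6.8023e+8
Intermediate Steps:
s = -1568/2389 (s = -23520*1/35835 = -1568/2389 ≈ -0.65634)
(24221 + s)*(13708 - 41793) = (24221 - 1568/2389)*(13708 - 41793) = (57862401/2389)*(-28085) = -1625065532085/2389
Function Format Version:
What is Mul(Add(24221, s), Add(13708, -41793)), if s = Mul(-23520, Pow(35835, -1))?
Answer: Rational(-1625065532085, 2389) ≈ -6.8023e+8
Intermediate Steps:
s = Rational(-1568, 2389) (s = Mul(-23520, Rational(1, 35835)) = Rational(-1568, 2389) ≈ -0.65634)
Mul(Add(24221, s), Add(13708, -41793)) = Mul(Add(24221, Rational(-1568, 2389)), Add(13708, -41793)) = Mul(Rational(57862401, 2389), -28085) = Rational(-1625065532085, 2389)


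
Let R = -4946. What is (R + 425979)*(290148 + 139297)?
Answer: 180810516685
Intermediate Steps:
(R + 425979)*(290148 + 139297) = (-4946 + 425979)*(290148 + 139297) = 421033*429445 = 180810516685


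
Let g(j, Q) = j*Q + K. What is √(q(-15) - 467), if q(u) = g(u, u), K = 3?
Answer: I*√239 ≈ 15.46*I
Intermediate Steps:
g(j, Q) = 3 + Q*j (g(j, Q) = j*Q + 3 = Q*j + 3 = 3 + Q*j)
q(u) = 3 + u² (q(u) = 3 + u*u = 3 + u²)
√(q(-15) - 467) = √((3 + (-15)²) - 467) = √((3 + 225) - 467) = √(228 - 467) = √(-239) = I*√239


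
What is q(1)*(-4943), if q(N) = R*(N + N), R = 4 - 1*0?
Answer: -39544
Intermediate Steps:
R = 4 (R = 4 + 0 = 4)
q(N) = 8*N (q(N) = 4*(N + N) = 4*(2*N) = 8*N)
q(1)*(-4943) = (8*1)*(-4943) = 8*(-4943) = -39544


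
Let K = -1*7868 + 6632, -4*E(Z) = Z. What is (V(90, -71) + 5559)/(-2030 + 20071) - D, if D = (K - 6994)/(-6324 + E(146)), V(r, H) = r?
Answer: -225093931/229499561 ≈ -0.98080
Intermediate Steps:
E(Z) = -Z/4
K = -1236 (K = -7868 + 6632 = -1236)
D = 16460/12721 (D = (-1236 - 6994)/(-6324 - ¼*146) = -8230/(-6324 - 73/2) = -8230/(-12721/2) = -8230*(-2/12721) = 16460/12721 ≈ 1.2939)
(V(90, -71) + 5559)/(-2030 + 20071) - D = (90 + 5559)/(-2030 + 20071) - 1*16460/12721 = 5649/18041 - 16460/12721 = -225093931/229499561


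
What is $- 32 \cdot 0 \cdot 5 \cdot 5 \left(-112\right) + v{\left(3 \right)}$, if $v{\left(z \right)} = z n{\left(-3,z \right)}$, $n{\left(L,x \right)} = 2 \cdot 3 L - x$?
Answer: $-63$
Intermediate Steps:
$n{\left(L,x \right)} = - x + 6 L$ ($n{\left(L,x \right)} = 6 L - x = - x + 6 L$)
$v{\left(z \right)} = z \left(-18 - z\right)$ ($v{\left(z \right)} = z \left(- z + 6 \left(-3\right)\right) = z \left(- z - 18\right) = z \left(-18 - z\right)$)
$- 32 \cdot 0 \cdot 5 \cdot 5 \left(-112\right) + v{\left(3 \right)} = - 32 \cdot 0 \cdot 5 \cdot 5 \left(-112\right) - 3 \left(18 + 3\right) = - 32 \cdot 0 \cdot 5 \left(-112\right) - 3 \cdot 21 = \left(-32\right) 0 \left(-112\right) - 63 = 0 \left(-112\right) - 63 = 0 - 63 = -63$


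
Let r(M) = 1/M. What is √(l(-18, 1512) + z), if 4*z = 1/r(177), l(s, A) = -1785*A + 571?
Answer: I*√10793219/2 ≈ 1642.7*I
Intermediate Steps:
l(s, A) = 571 - 1785*A
z = 177/4 (z = 1/(4*(1/177)) = (¼)*177 = 177/4 ≈ 44.250)
√(l(-18, 1512) + z) = √((571 - 1785*1512) + 177/4) = √((571 - 2698920) + 177/4) = √(-2698349 + 177/4) = √(-10793219/4) = I*√10793219/2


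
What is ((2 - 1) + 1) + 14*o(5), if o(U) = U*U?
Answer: 352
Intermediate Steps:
o(U) = U²
((2 - 1) + 1) + 14*o(5) = ((2 - 1) + 1) + 14*5² = (1 + 1) + 14*25 = 2 + 350 = 352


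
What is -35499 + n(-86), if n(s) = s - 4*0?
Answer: -35585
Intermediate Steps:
n(s) = s (n(s) = s + 0 = s)
-35499 + n(-86) = -35499 - 86 = -35585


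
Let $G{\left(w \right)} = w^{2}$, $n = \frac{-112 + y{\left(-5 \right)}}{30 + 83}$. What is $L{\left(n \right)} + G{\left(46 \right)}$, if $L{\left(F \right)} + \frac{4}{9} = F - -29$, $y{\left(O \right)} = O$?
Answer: $\frac{2179960}{1017} \approx 2143.5$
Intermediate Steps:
$n = - \frac{117}{113}$ ($n = \frac{-112 - 5}{30 + 83} = - \frac{117}{113} \approx -1.0354$)
$L{\left(F \right)} = \frac{257}{9} + F$ ($L{\left(F \right)} = - \frac{4}{9} + \left(F - -29\right) = - \frac{4}{9} + \left(F + 29\right) = - \frac{4}{9} + \left(29 + F\right) = \frac{257}{9} + F$)
$L{\left(n \right)} + G{\left(46 \right)} = \left(\frac{257}{9} - \frac{117}{113}\right) + 46^{2} = \frac{27988}{1017} + 2116 = \frac{2179960}{1017}$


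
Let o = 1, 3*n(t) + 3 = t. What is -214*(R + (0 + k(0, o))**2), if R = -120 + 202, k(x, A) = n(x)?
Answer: -17762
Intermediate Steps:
n(t) = -1 + t/3
k(x, A) = -1 + x/3
R = 82
-214*(R + (0 + k(0, o))**2) = -214*(82 + (0 + (-1 + (1/3)*0))**2) = -214*(82 + (0 + (-1 + 0))**2) = -214*(82 + (0 - 1)**2) = -214*(82 + (-1)**2) = -214*(82 + 1) = -214*83 = -17762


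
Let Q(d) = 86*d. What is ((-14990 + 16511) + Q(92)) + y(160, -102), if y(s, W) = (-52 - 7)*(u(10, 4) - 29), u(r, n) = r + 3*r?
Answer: 8784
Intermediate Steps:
u(r, n) = 4*r
y(s, W) = -649 (y(s, W) = (-52 - 7)*(4*10 - 29) = -59*(40 - 29) = -59*11 = -649)
((-14990 + 16511) + Q(92)) + y(160, -102) = ((-14990 + 16511) + 86*92) - 649 = (1521 + 7912) - 649 = 9433 - 649 = 8784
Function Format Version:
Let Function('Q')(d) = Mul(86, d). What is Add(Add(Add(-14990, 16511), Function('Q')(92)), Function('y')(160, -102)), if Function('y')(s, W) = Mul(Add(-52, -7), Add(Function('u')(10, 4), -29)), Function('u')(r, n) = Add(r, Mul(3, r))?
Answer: 8784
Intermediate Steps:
Function('u')(r, n) = Mul(4, r)
Function('y')(s, W) = -649 (Function('y')(s, W) = Mul(Add(-52, -7), Add(Mul(4, 10), -29)) = Mul(-59, Add(40, -29)) = Mul(-59, 11) = -649)
Add(Add(Add(-14990, 16511), Function('Q')(92)), Function('y')(160, -102)) = Add(Add(Add(-14990, 16511), Mul(86, 92)), -649) = Add(Add(1521, 7912), -649) = Add(9433, -649) = 8784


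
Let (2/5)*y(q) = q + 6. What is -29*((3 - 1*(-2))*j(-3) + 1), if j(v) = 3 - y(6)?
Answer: 3886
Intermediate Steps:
y(q) = 15 + 5*q/2 (y(q) = 5*(q + 6)/2 = 5*(6 + q)/2 = 15 + 5*q/2)
j(v) = -27 (j(v) = 3 - (15 + (5/2)*6) = 3 - (15 + 15) = 3 - 1*30 = 3 - 30 = -27)
-29*((3 - 1*(-2))*j(-3) + 1) = -29*((3 - 1*(-2))*(-27) + 1) = -29*((3 + 2)*(-27) + 1) = -29*(5*(-27) + 1) = -29*(-135 + 1) = -29*(-134) = 3886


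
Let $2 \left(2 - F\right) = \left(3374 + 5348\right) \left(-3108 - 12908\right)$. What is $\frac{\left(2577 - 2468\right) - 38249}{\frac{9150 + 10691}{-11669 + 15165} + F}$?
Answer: $- \frac{133337440}{244180859729} \approx -0.00054606$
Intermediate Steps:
$F = 69845778$ ($F = 2 - \frac{\left(3374 + 5348\right) \left(-3108 - 12908\right)}{2} = 2 - \frac{8722 \left(-16016\right)}{2} = 2 - -69845776 = 2 + 69845776 = 69845778$)
$\frac{\left(2577 - 2468\right) - 38249}{\frac{9150 + 10691}{-11669 + 15165} + F} = \frac{\left(2577 - 2468\right) - 38249}{\frac{9150 + 10691}{-11669 + 15165} + 69845778} = \frac{\left(2577 - 2468\right) - 38249}{\frac{19841}{3496} + 69845778} = \frac{109 - 38249}{19841 \cdot \frac{1}{3496} + 69845778} = - \frac{38140}{\frac{19841}{3496} + 69845778} = - \frac{38140}{\frac{244180859729}{3496}} = \left(-38140\right) \frac{3496}{244180859729} = - \frac{133337440}{244180859729}$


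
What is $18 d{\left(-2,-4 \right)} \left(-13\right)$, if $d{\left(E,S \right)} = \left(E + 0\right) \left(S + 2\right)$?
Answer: $-936$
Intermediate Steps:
$d{\left(E,S \right)} = E \left(2 + S\right)$
$18 d{\left(-2,-4 \right)} \left(-13\right) = 18 \left(- 2 \left(2 - 4\right)\right) \left(-13\right) = 18 \left(\left(-2\right) \left(-2\right)\right) \left(-13\right) = 18 \cdot 4 \left(-13\right) = 72 \left(-13\right) = -936$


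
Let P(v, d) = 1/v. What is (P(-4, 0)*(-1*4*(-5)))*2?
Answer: -10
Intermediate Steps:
(P(-4, 0)*(-1*4*(-5)))*2 = ((-1*4*(-5))/(-4))*2 = -(-1)*(-5)*2 = -1/4*20*2 = -5*2 = -10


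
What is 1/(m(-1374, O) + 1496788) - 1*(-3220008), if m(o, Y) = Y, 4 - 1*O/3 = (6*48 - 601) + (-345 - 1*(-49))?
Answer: 4825590929017/1498627 ≈ 3.2200e+6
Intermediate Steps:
O = 1839 (O = 12 - 3*((6*48 - 601) + (-345 - 1*(-49))) = 12 - 3*((288 - 601) + (-345 + 49)) = 12 - 3*(-313 - 296) = 12 - 3*(-609) = 12 + 1827 = 1839)
1/(m(-1374, O) + 1496788) - 1*(-3220008) = 1/(1839 + 1496788) - 1*(-3220008) = 1/1498627 + 3220008 = 4825590929017/1498627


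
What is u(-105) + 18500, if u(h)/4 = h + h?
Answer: 17660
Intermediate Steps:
u(h) = 8*h (u(h) = 4*(h + h) = 4*(2*h) = 8*h)
u(-105) + 18500 = 8*(-105) + 18500 = -840 + 18500 = 17660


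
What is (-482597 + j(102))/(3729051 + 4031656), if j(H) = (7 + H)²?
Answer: -470716/7760707 ≈ -0.060654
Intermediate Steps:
(-482597 + j(102))/(3729051 + 4031656) = (-482597 + (7 + 102)²)/(3729051 + 4031656) = (-482597 + 109²)/7760707 = (-482597 + 11881)*(1/7760707) = -470716*1/7760707 = -470716/7760707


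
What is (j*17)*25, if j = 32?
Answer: 13600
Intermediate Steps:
(j*17)*25 = (32*17)*25 = 544*25 = 13600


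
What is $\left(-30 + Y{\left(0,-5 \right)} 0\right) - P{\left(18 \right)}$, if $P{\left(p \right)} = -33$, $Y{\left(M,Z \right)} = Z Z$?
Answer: $3$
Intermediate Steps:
$Y{\left(M,Z \right)} = Z^{2}$
$\left(-30 + Y{\left(0,-5 \right)} 0\right) - P{\left(18 \right)} = \left(-30 + \left(-5\right)^{2} \cdot 0\right) - -33 = \left(-30 + 25 \cdot 0\right) + 33 = \left(-30 + 0\right) + 33 = -30 + 33 = 3$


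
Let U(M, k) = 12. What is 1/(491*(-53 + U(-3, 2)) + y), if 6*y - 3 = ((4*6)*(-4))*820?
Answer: -2/66501 ≈ -3.0075e-5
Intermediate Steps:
y = -26239/2 (y = 1/2 + (((4*6)*(-4))*820)/6 = 1/2 + ((24*(-4))*820)/6 = 1/2 + (-96*820)/6 = 1/2 + (1/6)*(-78720) = 1/2 - 13120 = -26239/2 ≈ -13120.)
1/(491*(-53 + U(-3, 2)) + y) = 1/(491*(-53 + 12) - 26239/2) = 1/(491*(-41) - 26239/2) = 1/(-20131 - 26239/2) = 1/(-66501/2) = -2/66501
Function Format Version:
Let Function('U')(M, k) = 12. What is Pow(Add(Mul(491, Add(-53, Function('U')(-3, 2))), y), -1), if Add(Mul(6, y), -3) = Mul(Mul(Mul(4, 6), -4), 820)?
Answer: Rational(-2, 66501) ≈ -3.0075e-5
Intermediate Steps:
y = Rational(-26239, 2) (y = Add(Rational(1, 2), Mul(Rational(1, 6), Mul(Mul(Mul(4, 6), -4), 820))) = Add(Rational(1, 2), Mul(Rational(1, 6), Mul(Mul(24, -4), 820))) = Add(Rational(1, 2), Mul(Rational(1, 6), Mul(-96, 820))) = Add(Rational(1, 2), Mul(Rational(1, 6), -78720)) = Add(Rational(1, 2), -13120) = Rational(-26239, 2) ≈ -13120.)
Pow(Add(Mul(491, Add(-53, Function('U')(-3, 2))), y), -1) = Pow(Add(Mul(491, Add(-53, 12)), Rational(-26239, 2)), -1) = Pow(Add(Mul(491, -41), Rational(-26239, 2)), -1) = Pow(Add(-20131, Rational(-26239, 2)), -1) = Pow(Rational(-66501, 2), -1) = Rational(-2, 66501)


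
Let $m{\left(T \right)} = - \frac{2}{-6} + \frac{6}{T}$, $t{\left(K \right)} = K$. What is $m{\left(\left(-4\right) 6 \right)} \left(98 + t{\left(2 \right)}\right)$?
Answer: $\frac{25}{3} \approx 8.3333$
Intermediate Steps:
$m{\left(T \right)} = \frac{1}{3} + \frac{6}{T}$ ($m{\left(T \right)} = \left(-2\right) \left(- \frac{1}{6}\right) + \frac{6}{T} = \frac{1}{3} + \frac{6}{T}$)
$m{\left(\left(-4\right) 6 \right)} \left(98 + t{\left(2 \right)}\right) = \frac{18 - 24}{3 \left(\left(-4\right) 6\right)} \left(98 + 2\right) = \frac{18 - 24}{3 \left(-24\right)} 100 = \frac{1}{3} \left(- \frac{1}{24}\right) \left(-6\right) 100 = \frac{1}{12} \cdot 100 = \frac{25}{3}$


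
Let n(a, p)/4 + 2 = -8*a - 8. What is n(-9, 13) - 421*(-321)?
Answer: 135389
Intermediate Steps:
n(a, p) = -40 - 32*a (n(a, p) = -8 + 4*(-8*a - 8) = -8 + 4*(-8 - 8*a) = -8 + (-32 - 32*a) = -40 - 32*a)
n(-9, 13) - 421*(-321) = (-40 - 32*(-9)) - 421*(-321) = (-40 + 288) + 135141 = 248 + 135141 = 135389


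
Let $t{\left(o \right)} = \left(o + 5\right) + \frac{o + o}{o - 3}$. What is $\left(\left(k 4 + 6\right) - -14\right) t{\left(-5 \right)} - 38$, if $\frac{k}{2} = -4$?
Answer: $-53$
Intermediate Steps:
$k = -8$ ($k = 2 \left(-4\right) = -8$)
$t{\left(o \right)} = 5 + o + \frac{2 o}{-3 + o}$ ($t{\left(o \right)} = \left(5 + o\right) + \frac{2 o}{-3 + o} = 5 + o + \frac{2 o}{-3 + o}$)
$\left(\left(k 4 + 6\right) - -14\right) t{\left(-5 \right)} - 38 = \left(\left(\left(-8\right) 4 + 6\right) - -14\right) \frac{-15 + \left(-5\right)^{2} + 4 \left(-5\right)}{-3 - 5} - 38 = \left(\left(-32 + 6\right) + 14\right) \frac{-15 + 25 - 20}{-8} - 38 = \left(-26 + 14\right) \left(\left(- \frac{1}{8}\right) \left(-10\right)\right) - 38 = \left(-12\right) \frac{5}{4} - 38 = -15 - 38 = -53$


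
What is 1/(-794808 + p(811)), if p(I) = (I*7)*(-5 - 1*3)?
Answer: -1/840224 ≈ -1.1902e-6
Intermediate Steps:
p(I) = -56*I (p(I) = (7*I)*(-5 - 3) = (7*I)*(-8) = -56*I)
1/(-794808 + p(811)) = 1/(-794808 - 56*811) = 1/(-794808 - 45416) = 1/(-840224) = -1/840224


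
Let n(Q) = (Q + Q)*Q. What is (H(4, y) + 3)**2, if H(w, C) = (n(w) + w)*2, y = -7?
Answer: 5625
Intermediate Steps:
n(Q) = 2*Q**2 (n(Q) = (2*Q)*Q = 2*Q**2)
H(w, C) = 2*w + 4*w**2 (H(w, C) = (2*w**2 + w)*2 = (w + 2*w**2)*2 = 2*w + 4*w**2)
(H(4, y) + 3)**2 = (2*4*(1 + 2*4) + 3)**2 = (2*4*(1 + 8) + 3)**2 = (2*4*9 + 3)**2 = (72 + 3)**2 = 75**2 = 5625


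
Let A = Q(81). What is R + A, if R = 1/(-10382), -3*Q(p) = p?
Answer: -280315/10382 ≈ -27.000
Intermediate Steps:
Q(p) = -p/3
A = -27 (A = -⅓*81 = -27)
R = -1/10382 ≈ -9.6321e-5
R + A = -1/10382 - 27 = -280315/10382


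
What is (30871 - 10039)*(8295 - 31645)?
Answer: -486427200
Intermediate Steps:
(30871 - 10039)*(8295 - 31645) = 20832*(-23350) = -486427200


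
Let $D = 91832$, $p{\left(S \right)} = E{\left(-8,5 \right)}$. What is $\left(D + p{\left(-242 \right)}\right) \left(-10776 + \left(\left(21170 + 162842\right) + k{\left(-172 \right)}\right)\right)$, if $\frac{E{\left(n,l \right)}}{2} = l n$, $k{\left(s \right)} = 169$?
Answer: $15910255560$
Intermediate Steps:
$E{\left(n,l \right)} = 2 l n$
$p{\left(S \right)} = -80$ ($p{\left(S \right)} = 2 \cdot 5 \left(-8\right) = -80$)
$\left(D + p{\left(-242 \right)}\right) \left(-10776 + \left(\left(21170 + 162842\right) + k{\left(-172 \right)}\right)\right) = \left(91832 - 80\right) \left(-10776 + \left(\left(21170 + 162842\right) + 169\right)\right) = 91752 \left(-10776 + \left(184012 + 169\right)\right) = 91752 \left(-10776 + 184181\right) = 91752 \cdot 173405 = 15910255560$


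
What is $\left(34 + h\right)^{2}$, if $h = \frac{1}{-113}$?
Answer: $\frac{14753281}{12769} \approx 1155.4$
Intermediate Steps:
$h = - \frac{1}{113} \approx -0.0088496$
$\left(34 + h\right)^{2} = \left(34 - \frac{1}{113}\right)^{2} = \left(\frac{3841}{113}\right)^{2} = \frac{14753281}{12769}$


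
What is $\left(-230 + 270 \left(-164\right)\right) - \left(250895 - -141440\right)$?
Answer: $-436845$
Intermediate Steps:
$\left(-230 + 270 \left(-164\right)\right) - \left(250895 - -141440\right) = \left(-230 - 44280\right) - 392335 = -44510 - 392335 = -436845$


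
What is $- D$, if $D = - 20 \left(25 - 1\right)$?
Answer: $480$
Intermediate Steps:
$D = -480$ ($D = \left(-20\right) 24 = -480$)
$- D = \left(-1\right) \left(-480\right) = 480$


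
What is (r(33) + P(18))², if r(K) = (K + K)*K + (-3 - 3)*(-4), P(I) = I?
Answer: 4928400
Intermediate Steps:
r(K) = 24 + 2*K² (r(K) = (2*K)*K - 6*(-4) = 2*K² + 24 = 24 + 2*K²)
(r(33) + P(18))² = ((24 + 2*33²) + 18)² = ((24 + 2*1089) + 18)² = ((24 + 2178) + 18)² = (2202 + 18)² = 2220² = 4928400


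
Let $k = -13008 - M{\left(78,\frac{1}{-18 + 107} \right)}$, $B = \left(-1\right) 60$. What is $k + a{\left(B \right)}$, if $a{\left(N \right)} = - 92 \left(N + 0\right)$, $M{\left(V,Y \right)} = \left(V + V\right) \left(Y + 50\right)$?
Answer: $- \frac{1360788}{89} \approx -15290.0$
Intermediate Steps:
$M{\left(V,Y \right)} = 2 V \left(50 + Y\right)$
$B = -60$
$k = - \frac{1852068}{89}$ ($k = -13008 - 2 \cdot 78 \left(50 + \frac{1}{-18 + 107}\right) = -13008 - 2 \cdot 78 \left(50 + \frac{1}{89}\right) = -13008 - 2 \cdot 78 \cdot \frac{4451}{89} = -13008 - \frac{694356}{89} = - \frac{1852068}{89} \approx -20810.0$)
$a{\left(N \right)} = - 92 N$
$k + a{\left(B \right)} = - \frac{1852068}{89} - -5520 = - \frac{1852068}{89} + 5520 = - \frac{1360788}{89}$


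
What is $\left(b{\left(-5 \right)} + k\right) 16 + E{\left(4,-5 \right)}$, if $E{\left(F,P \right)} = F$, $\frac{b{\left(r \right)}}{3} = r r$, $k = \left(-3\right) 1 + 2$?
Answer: $1188$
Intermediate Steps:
$k = -1$ ($k = -3 + 2 = -1$)
$b{\left(r \right)} = 3 r^{2}$ ($b{\left(r \right)} = 3 r r = 3 r^{2}$)
$\left(b{\left(-5 \right)} + k\right) 16 + E{\left(4,-5 \right)} = \left(3 \left(-5\right)^{2} - 1\right) 16 + 4 = \left(3 \cdot 25 - 1\right) 16 + 4 = \left(75 - 1\right) 16 + 4 = 74 \cdot 16 + 4 = 1184 + 4 = 1188$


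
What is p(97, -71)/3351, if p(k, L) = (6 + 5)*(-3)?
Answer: -11/1117 ≈ -0.0098478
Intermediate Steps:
p(k, L) = -33 (p(k, L) = 11*(-3) = -33)
p(97, -71)/3351 = -33/3351 = -33*1/3351 = -11/1117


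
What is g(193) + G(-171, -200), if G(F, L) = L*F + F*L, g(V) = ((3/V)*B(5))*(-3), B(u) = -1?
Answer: 13201209/193 ≈ 68400.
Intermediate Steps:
g(V) = 9/V (g(V) = ((3/V)*(-1))*(-3) = -3/V*(-3) = 9/V)
G(F, L) = 2*F*L (G(F, L) = F*L + F*L = 2*F*L)
g(193) + G(-171, -200) = 9/193 + 2*(-171)*(-200) = 9*(1/193) + 68400 = 9/193 + 68400 = 13201209/193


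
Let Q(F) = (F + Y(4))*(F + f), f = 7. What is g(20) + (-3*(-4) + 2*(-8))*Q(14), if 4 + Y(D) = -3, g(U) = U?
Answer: -568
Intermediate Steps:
Y(D) = -7 (Y(D) = -4 - 3 = -7)
Q(F) = (-7 + F)*(7 + F) (Q(F) = (F - 7)*(F + 7) = (-7 + F)*(7 + F))
g(20) + (-3*(-4) + 2*(-8))*Q(14) = 20 + (-3*(-4) + 2*(-8))*(-49 + 14²) = 20 + (12 - 16)*(-49 + 196) = 20 - 4*147 = 20 - 588 = -568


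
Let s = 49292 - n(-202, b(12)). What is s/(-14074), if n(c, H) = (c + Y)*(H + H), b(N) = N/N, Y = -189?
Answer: -25037/7037 ≈ -3.5579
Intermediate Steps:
b(N) = 1
n(c, H) = 2*H*(-189 + c) (n(c, H) = (c - 189)*(H + H) = (-189 + c)*(2*H) = 2*H*(-189 + c))
s = 50074 (s = 49292 - 2*(-189 - 202) = 49292 - 2*(-391) = 49292 - 1*(-782) = 49292 + 782 = 50074)
s/(-14074) = 50074/(-14074) = 50074*(-1/14074) = -25037/7037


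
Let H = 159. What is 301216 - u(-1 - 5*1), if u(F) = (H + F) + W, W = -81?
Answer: 301144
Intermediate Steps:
u(F) = 78 + F (u(F) = (159 + F) - 81 = 78 + F)
301216 - u(-1 - 5*1) = 301216 - (78 + (-1 - 5*1)) = 301216 - (78 + (-1 - 5)) = 301216 - (78 - 6) = 301216 - 1*72 = 301216 - 72 = 301144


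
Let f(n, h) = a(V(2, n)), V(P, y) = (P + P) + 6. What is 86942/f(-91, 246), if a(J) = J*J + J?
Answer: 43471/55 ≈ 790.38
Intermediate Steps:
V(P, y) = 6 + 2*P (V(P, y) = 2*P + 6 = 6 + 2*P)
a(J) = J + J² (a(J) = J² + J = J + J²)
f(n, h) = 110 (f(n, h) = (6 + 2*2)*(1 + (6 + 2*2)) = (6 + 4)*(1 + (6 + 4)) = 10*(1 + 10) = 10*11 = 110)
86942/f(-91, 246) = 86942/110 = 86942*(1/110) = 43471/55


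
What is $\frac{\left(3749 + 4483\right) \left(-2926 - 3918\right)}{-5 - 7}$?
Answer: $4694984$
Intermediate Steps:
$\frac{\left(3749 + 4483\right) \left(-2926 - 3918\right)}{-5 - 7} = \frac{8232 \left(-6844\right)}{-12} = \left(- \frac{1}{12}\right) \left(-56339808\right) = 4694984$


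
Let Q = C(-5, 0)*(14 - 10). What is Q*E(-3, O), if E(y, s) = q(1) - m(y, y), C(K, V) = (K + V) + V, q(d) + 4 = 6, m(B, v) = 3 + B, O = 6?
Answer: -40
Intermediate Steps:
q(d) = 2 (q(d) = -4 + 6 = 2)
C(K, V) = K + 2*V
E(y, s) = -1 - y (E(y, s) = 2 - (3 + y) = 2 + (-3 - y) = -1 - y)
Q = -20 (Q = (-5 + 2*0)*(14 - 10) = (-5 + 0)*4 = -5*4 = -20)
Q*E(-3, O) = -20*(-1 - 1*(-3)) = -20*(-1 + 3) = -20*2 = -40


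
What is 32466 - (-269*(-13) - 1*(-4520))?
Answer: 24449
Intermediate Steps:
32466 - (-269*(-13) - 1*(-4520)) = 32466 - (3497 + 4520) = 32466 - 1*8017 = 32466 - 8017 = 24449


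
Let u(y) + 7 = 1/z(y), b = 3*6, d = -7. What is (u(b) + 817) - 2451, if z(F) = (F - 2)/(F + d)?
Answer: -26245/16 ≈ -1640.3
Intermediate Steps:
b = 18
z(F) = (-2 + F)/(-7 + F) (z(F) = (F - 2)/(F - 7) = (-2 + F)/(-7 + F))
u(y) = -7 + (-7 + y)/(-2 + y) (u(y) = -7 + 1/((-2 + y)/(-7 + y)) = -7 + (-7 + y)/(-2 + y))
(u(b) + 817) - 2451 = ((7 - 6*18)/(-2 + 18) + 817) - 2451 = ((7 - 108)/16 + 817) - 2451 = ((1/16)*(-101) + 817) - 2451 = (-101/16 + 817) - 2451 = 12971/16 - 2451 = -26245/16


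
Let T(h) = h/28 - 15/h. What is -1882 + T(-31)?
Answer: -1634117/868 ≈ -1882.6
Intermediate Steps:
T(h) = -15/h + h/28 (T(h) = h*(1/28) - 15/h = h/28 - 15/h = -15/h + h/28)
-1882 + T(-31) = -1882 + (-15/(-31) + (1/28)*(-31)) = -1882 + (-15*(-1/31) - 31/28) = -1882 + (15/31 - 31/28) = -1882 - 541/868 = -1634117/868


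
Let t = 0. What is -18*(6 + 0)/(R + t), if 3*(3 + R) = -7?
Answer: 81/4 ≈ 20.250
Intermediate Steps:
R = -16/3 (R = -3 + (⅓)*(-7) = -3 - 7/3 = -16/3 ≈ -5.3333)
-18*(6 + 0)/(R + t) = -18*(6 + 0)/(-16/3 + 0) = -108/(-16/3) = -108*(-3)/16 = -18*(-9/8) = 81/4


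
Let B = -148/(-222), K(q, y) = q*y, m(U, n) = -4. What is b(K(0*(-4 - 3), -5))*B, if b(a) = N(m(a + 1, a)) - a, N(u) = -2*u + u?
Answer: 8/3 ≈ 2.6667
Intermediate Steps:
N(u) = -u
B = ⅔ (B = -148*(-1/222) = ⅔ ≈ 0.66667)
b(a) = 4 - a (b(a) = -1*(-4) - a = 4 - a)
b(K(0*(-4 - 3), -5))*B = (4 - 0*(-4 - 3)*(-5))*(⅔) = (4 - 0*(-7)*(-5))*(⅔) = (4 - 0*(-5))*(⅔) = (4 - 1*0)*(⅔) = (4 + 0)*(⅔) = 4*(⅔) = 8/3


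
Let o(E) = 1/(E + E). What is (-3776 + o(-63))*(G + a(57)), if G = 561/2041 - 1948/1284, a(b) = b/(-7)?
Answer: 20478098176483/577852002 ≈ 35438.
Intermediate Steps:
a(b) = -b/7 (a(b) = b*(-⅐) = -b/7)
G = -813886/655161 (G = 561*(1/2041) - 1948*1/1284 = 561/2041 - 487/321 = -813886/655161 ≈ -1.2423)
o(E) = 1/(2*E)
(-3776 + o(-63))*(G + a(57)) = (-3776 + (½)/(-63))*(-813886/655161 - ⅐*57) = (-3776 + (½)*(-1/63))*(-813886/655161 - 57/7) = (-3776 - 1/126)*(-43041379/4586127) = -475777/126*(-43041379/4586127) = 20478098176483/577852002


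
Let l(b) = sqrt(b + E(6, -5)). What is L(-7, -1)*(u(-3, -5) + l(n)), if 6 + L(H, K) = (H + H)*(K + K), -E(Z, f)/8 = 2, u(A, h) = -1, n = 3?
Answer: -22 + 22*I*sqrt(13) ≈ -22.0 + 79.322*I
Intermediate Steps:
E(Z, f) = -16 (E(Z, f) = -8*2 = -16)
L(H, K) = -6 + 4*H*K (L(H, K) = -6 + (H + H)*(K + K) = -6 + (2*H)*(2*K) = -6 + 4*H*K)
l(b) = sqrt(-16 + b) (l(b) = sqrt(b - 16) = sqrt(-16 + b))
L(-7, -1)*(u(-3, -5) + l(n)) = (-6 + 4*(-7)*(-1))*(-1 + sqrt(-16 + 3)) = (-6 + 28)*(-1 + sqrt(-13)) = 22*(-1 + I*sqrt(13)) = -22 + 22*I*sqrt(13)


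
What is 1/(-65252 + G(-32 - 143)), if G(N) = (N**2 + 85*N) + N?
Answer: -1/49677 ≈ -2.0130e-5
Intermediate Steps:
G(N) = N**2 + 86*N
1/(-65252 + G(-32 - 143)) = 1/(-65252 + (-32 - 143)*(86 + (-32 - 143))) = 1/(-65252 - 175*(86 - 175)) = 1/(-65252 - 175*(-89)) = 1/(-65252 + 15575) = 1/(-49677) = -1/49677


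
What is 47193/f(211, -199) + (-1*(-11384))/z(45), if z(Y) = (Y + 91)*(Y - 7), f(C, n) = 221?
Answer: 1811833/8398 ≈ 215.75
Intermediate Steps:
z(Y) = (-7 + Y)*(91 + Y) (z(Y) = (91 + Y)*(-7 + Y) = (-7 + Y)*(91 + Y))
47193/f(211, -199) + (-1*(-11384))/z(45) = 47193/221 + (-1*(-11384))/(-637 + 45² + 84*45) = 47193*(1/221) + 11384/(-637 + 2025 + 3780) = 47193/221 + 11384/5168 = 47193/221 + 11384*(1/5168) = 47193/221 + 1423/646 = 1811833/8398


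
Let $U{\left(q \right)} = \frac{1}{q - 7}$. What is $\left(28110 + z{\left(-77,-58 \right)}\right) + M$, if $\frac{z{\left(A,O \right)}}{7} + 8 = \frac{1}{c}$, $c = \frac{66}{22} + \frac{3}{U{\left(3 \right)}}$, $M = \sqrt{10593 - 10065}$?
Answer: $\frac{252479}{9} + 4 \sqrt{33} \approx 28076.0$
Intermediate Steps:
$U{\left(q \right)} = \frac{1}{-7 + q}$
$M = 4 \sqrt{33}$ ($M = \sqrt{528} = 4 \sqrt{33} \approx 22.978$)
$c = -9$ ($c = \frac{66}{22} + \frac{3}{\frac{1}{-7 + 3}} = 66 \cdot \frac{1}{22} + \frac{3}{\frac{1}{-4}} = 3 + \frac{3}{- \frac{1}{4}} = 3 + 3 \left(-4\right) = 3 - 12 = -9$)
$z{\left(A,O \right)} = - \frac{511}{9}$ ($z{\left(A,O \right)} = -56 + \frac{7}{-9} = -56 + 7 \left(- \frac{1}{9}\right) = -56 - \frac{7}{9} = - \frac{511}{9}$)
$\left(28110 + z{\left(-77,-58 \right)}\right) + M = \left(28110 - \frac{511}{9}\right) + 4 \sqrt{33} = \frac{252479}{9} + 4 \sqrt{33}$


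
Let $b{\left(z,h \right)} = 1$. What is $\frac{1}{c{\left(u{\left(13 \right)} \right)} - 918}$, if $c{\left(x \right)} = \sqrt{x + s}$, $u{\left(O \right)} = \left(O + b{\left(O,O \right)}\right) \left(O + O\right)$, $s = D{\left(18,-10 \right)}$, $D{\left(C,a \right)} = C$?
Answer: $- \frac{459}{421171} - \frac{\sqrt{382}}{842342} \approx -0.001113$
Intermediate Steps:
$s = 18$
$u{\left(O \right)} = 2 O \left(1 + O\right)$ ($u{\left(O \right)} = \left(O + 1\right) \left(O + O\right) = \left(1 + O\right) 2 O = 2 O \left(1 + O\right)$)
$c{\left(x \right)} = \sqrt{18 + x}$ ($c{\left(x \right)} = \sqrt{x + 18} = \sqrt{18 + x}$)
$\frac{1}{c{\left(u{\left(13 \right)} \right)} - 918} = \frac{1}{\sqrt{18 + 2 \cdot 13 \left(1 + 13\right)} - 918} = \frac{1}{\sqrt{18 + 2 \cdot 13 \cdot 14} - 918} = \frac{1}{\sqrt{18 + 364} - 918} = \frac{1}{\sqrt{382} - 918} = \frac{1}{-918 + \sqrt{382}}$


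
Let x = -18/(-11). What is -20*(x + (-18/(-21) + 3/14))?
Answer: -4170/77 ≈ -54.156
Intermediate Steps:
x = 18/11 (x = -18*(-1/11) = 18/11 ≈ 1.6364)
-20*(x + (-18/(-21) + 3/14)) = -20*(18/11 + (-18/(-21) + 3/14)) = -20*(18/11 + (-18*(-1/21) + 3*(1/14))) = -20*(18/11 + (6/7 + 3/14)) = -20*(18/11 + 15/14) = -20*417/154 = -4170/77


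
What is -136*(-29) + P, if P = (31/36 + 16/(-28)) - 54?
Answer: 980353/252 ≈ 3890.3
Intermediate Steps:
P = -13535/252 (P = (31*(1/36) + 16*(-1/28)) - 54 = (31/36 - 4/7) - 54 = 73/252 - 54 = -13535/252 ≈ -53.710)
-136*(-29) + P = -136*(-29) - 13535/252 = 3944 - 13535/252 = 980353/252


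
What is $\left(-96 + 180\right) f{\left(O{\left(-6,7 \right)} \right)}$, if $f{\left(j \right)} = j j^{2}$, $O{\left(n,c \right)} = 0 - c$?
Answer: $-28812$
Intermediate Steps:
$O{\left(n,c \right)} = - c$
$f{\left(j \right)} = j^{3}$
$\left(-96 + 180\right) f{\left(O{\left(-6,7 \right)} \right)} = \left(-96 + 180\right) \left(\left(-1\right) 7\right)^{3} = 84 \left(-7\right)^{3} = 84 \left(-343\right) = -28812$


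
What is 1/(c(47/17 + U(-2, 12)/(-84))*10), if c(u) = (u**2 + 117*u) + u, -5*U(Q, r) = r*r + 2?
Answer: 1274490/4804074181 ≈ 0.00026529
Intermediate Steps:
U(Q, r) = -2/5 - r**2/5 (U(Q, r) = -(r*r + 2)/5 = -(r**2 + 2)/5 = -(2 + r**2)/5 = -2/5 - r**2/5)
c(u) = u**2 + 118*u
1/(c(47/17 + U(-2, 12)/(-84))*10) = 1/(((47/17 + (-2/5 - 1/5*12**2)/(-84))*(118 + (47/17 + (-2/5 - 1/5*12**2)/(-84))))*10) = 1/(((47*(1/17) + (-2/5 - 1/5*144)*(-1/84))*(118 + (47*(1/17) + (-2/5 - 1/5*144)*(-1/84))))*10) = 1/(((47/17 + (-2/5 - 144/5)*(-1/84))*(118 + (47/17 + (-2/5 - 144/5)*(-1/84))))*10) = 1/(((47/17 - 146/5*(-1/84))*(118 + (47/17 - 146/5*(-1/84))))*10) = 1/(((47/17 + 73/210)*(118 + (47/17 + 73/210)))*10) = 1/((11111*(118 + 11111/3570)/3570)*10) = 1/(((11111/3570)*(432371/3570))*10) = 1/((4804074181/12744900)*10) = 1/(4804074181/1274490) = 1274490/4804074181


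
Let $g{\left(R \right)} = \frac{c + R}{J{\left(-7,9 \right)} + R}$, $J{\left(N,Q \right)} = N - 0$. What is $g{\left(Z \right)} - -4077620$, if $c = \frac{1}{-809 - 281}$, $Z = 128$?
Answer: $\frac{537797441319}{131890} \approx 4.0776 \cdot 10^{6}$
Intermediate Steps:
$J{\left(N,Q \right)} = N$ ($J{\left(N,Q \right)} = N + 0 = N$)
$c = - \frac{1}{1090}$ ($c = \frac{1}{-1090} = - \frac{1}{1090} \approx -0.00091743$)
$g{\left(R \right)} = \frac{- \frac{1}{1090} + R}{-7 + R}$
$g{\left(Z \right)} - -4077620 = \frac{- \frac{1}{1090} + 128}{-7 + 128} - -4077620 = \frac{1}{121} \cdot \frac{139519}{1090} + 4077620 = \frac{139519}{131890} + 4077620 = \frac{537797441319}{131890}$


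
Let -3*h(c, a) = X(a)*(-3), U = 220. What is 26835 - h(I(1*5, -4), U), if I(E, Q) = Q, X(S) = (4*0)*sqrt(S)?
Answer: 26835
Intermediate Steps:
X(S) = 0 (X(S) = 0*sqrt(S) = 0)
h(c, a) = 0 (h(c, a) = -0*(-3) = -1/3*0 = 0)
26835 - h(I(1*5, -4), U) = 26835 - 1*0 = 26835 + 0 = 26835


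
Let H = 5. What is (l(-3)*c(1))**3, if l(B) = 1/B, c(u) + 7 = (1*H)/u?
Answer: 8/27 ≈ 0.29630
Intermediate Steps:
c(u) = -7 + 5/u (c(u) = -7 + (1*5)/u = -7 + 5/u)
l(B) = 1/B
(l(-3)*c(1))**3 = ((-7 + 5/1)/(-3))**3 = (-(-7 + 5*1)/3)**3 = (-(-7 + 5)/3)**3 = (-1/3*(-2))**3 = (2/3)**3 = 8/27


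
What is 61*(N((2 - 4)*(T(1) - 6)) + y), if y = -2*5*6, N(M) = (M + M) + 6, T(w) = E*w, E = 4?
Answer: -2806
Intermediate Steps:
T(w) = 4*w
N(M) = 6 + 2*M (N(M) = 2*M + 6 = 6 + 2*M)
y = -60 (y = -10*6 = -60)
61*(N((2 - 4)*(T(1) - 6)) + y) = 61*((6 + 2*((2 - 4)*(4*1 - 6))) - 60) = 61*((6 + 2*(-2*(4 - 6))) - 60) = 61*((6 + 2*(-2*(-2))) - 60) = 61*((6 + 2*4) - 60) = 61*((6 + 8) - 60) = 61*(14 - 60) = 61*(-46) = -2806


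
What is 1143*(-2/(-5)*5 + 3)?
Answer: 5715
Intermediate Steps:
1143*(-2/(-5)*5 + 3) = 1143*(-2*(-⅕)*5 + 3) = 1143*((⅖)*5 + 3) = 1143*(2 + 3) = 1143*5 = 5715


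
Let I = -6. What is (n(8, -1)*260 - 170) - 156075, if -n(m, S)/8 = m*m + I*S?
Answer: -301845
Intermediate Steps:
n(m, S) = -8*m**2 + 48*S (n(m, S) = -8*(m*m - 6*S) = -8*(m**2 - 6*S) = -8*m**2 + 48*S)
(n(8, -1)*260 - 170) - 156075 = ((-8*8**2 + 48*(-1))*260 - 170) - 156075 = ((-8*64 - 48)*260 - 170) - 156075 = ((-512 - 48)*260 - 170) - 156075 = (-560*260 - 170) - 156075 = (-145600 - 170) - 156075 = -145770 - 156075 = -301845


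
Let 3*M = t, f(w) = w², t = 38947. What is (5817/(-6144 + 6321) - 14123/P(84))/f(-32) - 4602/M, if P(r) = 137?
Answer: -68189507005/161182003712 ≈ -0.42306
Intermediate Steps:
M = 38947/3 (M = (⅓)*38947 = 38947/3 ≈ 12982.)
(5817/(-6144 + 6321) - 14123/P(84))/f(-32) - 4602/M = (5817/(-6144 + 6321) - 14123/137)/((-32)²) - 4602/38947/3 = (5817/177 - 14123*1/137)/1024 - 4602*3/38947 = (5817*(1/177) - 14123/137)*(1/1024) - 13806/38947 = (1939/59 - 14123/137)*(1/1024) - 13806/38947 = -567614/8083*1/1024 - 13806/38947 = -283807/4138496 - 13806/38947 = -68189507005/161182003712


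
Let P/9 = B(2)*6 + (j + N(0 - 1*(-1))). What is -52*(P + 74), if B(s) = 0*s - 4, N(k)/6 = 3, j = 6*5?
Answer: -15080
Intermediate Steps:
j = 30
N(k) = 18 (N(k) = 6*3 = 18)
B(s) = -4 (B(s) = 0 - 4 = -4)
P = 216 (P = 9*(-4*6 + (30 + 18)) = 9*(-24 + 48) = 9*24 = 216)
-52*(P + 74) = -52*(216 + 74) = -52*290 = -15080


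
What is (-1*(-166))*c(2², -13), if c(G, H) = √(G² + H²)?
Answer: 166*√185 ≈ 2257.8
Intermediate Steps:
(-1*(-166))*c(2², -13) = (-1*(-166))*√((2²)² + (-13)²) = 166*√(4² + 169) = 166*√(16 + 169) = 166*√185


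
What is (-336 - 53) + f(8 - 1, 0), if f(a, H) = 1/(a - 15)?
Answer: -3113/8 ≈ -389.13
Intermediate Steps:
f(a, H) = 1/(-15 + a)
(-336 - 53) + f(8 - 1, 0) = (-336 - 53) + 1/(-15 + (8 - 1)) = -389 + 1/(-15 + 7) = -389 + 1/(-8) = -389 - 1/8 = -3113/8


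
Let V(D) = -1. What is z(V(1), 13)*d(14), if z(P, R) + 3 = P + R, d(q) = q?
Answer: 126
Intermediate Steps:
z(P, R) = -3 + P + R (z(P, R) = -3 + (P + R) = -3 + P + R)
z(V(1), 13)*d(14) = (-3 - 1 + 13)*14 = 9*14 = 126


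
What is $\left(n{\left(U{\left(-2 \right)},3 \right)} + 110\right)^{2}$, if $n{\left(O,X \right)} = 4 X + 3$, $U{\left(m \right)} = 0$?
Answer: $15625$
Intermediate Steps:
$n{\left(O,X \right)} = 3 + 4 X$
$\left(n{\left(U{\left(-2 \right)},3 \right)} + 110\right)^{2} = \left(\left(3 + 4 \cdot 3\right) + 110\right)^{2} = \left(\left(3 + 12\right) + 110\right)^{2} = \left(15 + 110\right)^{2} = 125^{2} = 15625$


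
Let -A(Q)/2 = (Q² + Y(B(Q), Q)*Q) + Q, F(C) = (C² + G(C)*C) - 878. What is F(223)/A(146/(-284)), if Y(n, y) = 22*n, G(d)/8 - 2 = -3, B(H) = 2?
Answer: 474529494/461141 ≈ 1029.0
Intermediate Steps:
G(d) = -8 (G(d) = 16 + 8*(-3) = 16 - 24 = -8)
F(C) = -878 + C² - 8*C (F(C) = (C² - 8*C) - 878 = -878 + C² - 8*C)
A(Q) = -90*Q - 2*Q² (A(Q) = -2*((Q² + (22*2)*Q) + Q) = -2*((Q² + 44*Q) + Q) = -2*(Q² + 45*Q) = -90*Q - 2*Q²)
F(223)/A(146/(-284)) = (-878 + 223² - 8*223)/((-2*146/(-284)*(45 + 146/(-284)))) = (-878 + 49729 - 1784)/((-2*146*(-1/284)*(45 + 146*(-1/284)))) = 47067/((-2*(-73/142)*(45 - 73/142))) = 47067/((-2*(-73/142)*6317/142)) = 47067/(461141/10082) = 47067*(10082/461141) = 474529494/461141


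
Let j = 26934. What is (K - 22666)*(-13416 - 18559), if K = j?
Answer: -136469300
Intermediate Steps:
K = 26934
(K - 22666)*(-13416 - 18559) = (26934 - 22666)*(-13416 - 18559) = 4268*(-31975) = -136469300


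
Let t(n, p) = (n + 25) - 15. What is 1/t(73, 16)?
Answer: 1/83 ≈ 0.012048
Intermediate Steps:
t(n, p) = 10 + n (t(n, p) = (25 + n) - 15 = 10 + n)
1/t(73, 16) = 1/(10 + 73) = 1/83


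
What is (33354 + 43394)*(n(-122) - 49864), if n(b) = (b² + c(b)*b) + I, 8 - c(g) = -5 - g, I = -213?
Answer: -1680397460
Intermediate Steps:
c(g) = 13 + g (c(g) = 8 - (-5 - g) = 8 + (5 + g) = 13 + g)
n(b) = -213 + b² + b*(13 + b) (n(b) = (b² + (13 + b)*b) - 213 = (b² + b*(13 + b)) - 213 = -213 + b² + b*(13 + b))
(33354 + 43394)*(n(-122) - 49864) = (33354 + 43394)*((-213 + (-122)² - 122*(13 - 122)) - 49864) = 76748*((-213 + 14884 - 122*(-109)) - 49864) = 76748*((-213 + 14884 + 13298) - 49864) = 76748*(27969 - 49864) = 76748*(-21895) = -1680397460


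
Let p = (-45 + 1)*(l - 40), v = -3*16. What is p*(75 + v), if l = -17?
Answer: 67716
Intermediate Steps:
v = -48
p = 2508 (p = (-45 + 1)*(-17 - 40) = -44*(-57) = 2508)
p*(75 + v) = 2508*(75 - 48) = 2508*27 = 67716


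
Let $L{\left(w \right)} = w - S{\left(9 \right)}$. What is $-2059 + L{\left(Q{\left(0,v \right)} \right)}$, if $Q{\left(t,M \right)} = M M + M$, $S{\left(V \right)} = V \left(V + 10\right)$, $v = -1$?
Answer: $-2230$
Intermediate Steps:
$S{\left(V \right)} = V \left(10 + V\right)$
$Q{\left(t,M \right)} = M + M^{2}$ ($Q{\left(t,M \right)} = M^{2} + M = M + M^{2}$)
$L{\left(w \right)} = -171 + w$ ($L{\left(w \right)} = w - 9 \left(10 + 9\right) = w - 9 \cdot 19 = w - 171 = -171 + w$)
$-2059 + L{\left(Q{\left(0,v \right)} \right)} = -2059 - 171 = -2230$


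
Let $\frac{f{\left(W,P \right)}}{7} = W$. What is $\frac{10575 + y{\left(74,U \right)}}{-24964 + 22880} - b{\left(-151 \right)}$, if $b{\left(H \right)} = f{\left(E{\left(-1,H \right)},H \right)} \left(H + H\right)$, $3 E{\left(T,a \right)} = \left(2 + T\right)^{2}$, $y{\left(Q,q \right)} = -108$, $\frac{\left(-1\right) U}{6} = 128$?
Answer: $\frac{4374175}{6252} \approx 699.64$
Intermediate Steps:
$U = -768$ ($U = \left(-6\right) 128 = -768$)
$E{\left(T,a \right)} = \frac{\left(2 + T\right)^{2}}{3}$
$f{\left(W,P \right)} = 7 W$
$b{\left(H \right)} = \frac{14 H}{3}$ ($b{\left(H \right)} = 7 \frac{\left(2 - 1\right)^{2}}{3} \left(H + H\right) = 7 \frac{1^{2}}{3} \cdot 2 H = 7 \cdot \frac{1}{3} \cdot 1 \cdot 2 H = 7 \cdot \frac{1}{3} \cdot 2 H = \frac{7 \cdot 2 H}{3} = \frac{14 H}{3}$)
$\frac{10575 + y{\left(74,U \right)}}{-24964 + 22880} - b{\left(-151 \right)} = \frac{10575 - 108}{-24964 + 22880} - \frac{14}{3} \left(-151\right) = \frac{10467}{-2084} - - \frac{2114}{3} = 10467 \left(- \frac{1}{2084}\right) + \frac{2114}{3} = - \frac{10467}{2084} + \frac{2114}{3} = \frac{4374175}{6252}$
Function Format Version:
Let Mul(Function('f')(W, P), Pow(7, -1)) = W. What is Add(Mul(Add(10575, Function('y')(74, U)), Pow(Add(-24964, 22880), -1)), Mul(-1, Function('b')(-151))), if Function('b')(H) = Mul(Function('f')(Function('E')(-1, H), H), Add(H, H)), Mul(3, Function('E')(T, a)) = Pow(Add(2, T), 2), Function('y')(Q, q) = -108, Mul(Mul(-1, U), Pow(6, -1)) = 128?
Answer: Rational(4374175, 6252) ≈ 699.64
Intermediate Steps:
U = -768 (U = Mul(-6, 128) = -768)
Function('E')(T, a) = Mul(Rational(1, 3), Pow(Add(2, T), 2))
Function('f')(W, P) = Mul(7, W)
Function('b')(H) = Mul(Rational(14, 3), H) (Function('b')(H) = Mul(Mul(7, Mul(Rational(1, 3), Pow(Add(2, -1), 2))), Add(H, H)) = Mul(Mul(7, Mul(Rational(1, 3), Pow(1, 2))), Mul(2, H)) = Mul(Mul(7, Mul(Rational(1, 3), 1)), Mul(2, H)) = Mul(Mul(7, Rational(1, 3)), Mul(2, H)) = Mul(Rational(7, 3), Mul(2, H)) = Mul(Rational(14, 3), H))
Add(Mul(Add(10575, Function('y')(74, U)), Pow(Add(-24964, 22880), -1)), Mul(-1, Function('b')(-151))) = Add(Mul(Add(10575, -108), Pow(Add(-24964, 22880), -1)), Mul(-1, Mul(Rational(14, 3), -151))) = Add(Mul(10467, Pow(-2084, -1)), Mul(-1, Rational(-2114, 3))) = Add(Mul(10467, Rational(-1, 2084)), Rational(2114, 3)) = Add(Rational(-10467, 2084), Rational(2114, 3)) = Rational(4374175, 6252)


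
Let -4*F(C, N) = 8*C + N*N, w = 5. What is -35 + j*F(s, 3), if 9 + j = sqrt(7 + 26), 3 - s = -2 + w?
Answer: -59/4 - 9*sqrt(33)/4 ≈ -27.675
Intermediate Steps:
s = 0 (s = 3 - (-2 + 5) = 3 - 1*3 = 3 - 3 = 0)
j = -9 + sqrt(33) (j = -9 + sqrt(7 + 26) = -9 + sqrt(33) ≈ -3.2554)
F(C, N) = -2*C - N**2/4 (F(C, N) = -(8*C + N*N)/4 = -(8*C + N**2)/4 = -(N**2 + 8*C)/4 = -2*C - N**2/4)
-35 + j*F(s, 3) = -35 + (-9 + sqrt(33))*(-2*0 - 1/4*3**2) = -35 + (-9 + sqrt(33))*(0 - 1/4*9) = -35 + (-9 + sqrt(33))*(0 - 9/4) = -35 + (-9 + sqrt(33))*(-9/4) = -35 + (81/4 - 9*sqrt(33)/4) = -59/4 - 9*sqrt(33)/4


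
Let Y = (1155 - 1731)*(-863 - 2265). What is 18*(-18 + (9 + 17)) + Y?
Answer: 1801872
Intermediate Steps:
Y = 1801728 (Y = -576*(-3128) = 1801728)
18*(-18 + (9 + 17)) + Y = 18*(-18 + (9 + 17)) + 1801728 = 18*(-18 + 26) + 1801728 = 18*8 + 1801728 = 144 + 1801728 = 1801872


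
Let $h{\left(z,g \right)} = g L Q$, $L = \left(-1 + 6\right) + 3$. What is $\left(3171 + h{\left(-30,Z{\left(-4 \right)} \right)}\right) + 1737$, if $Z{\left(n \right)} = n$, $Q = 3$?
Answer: $4812$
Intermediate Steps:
$L = 8$ ($L = 5 + 3 = 8$)
$h{\left(z,g \right)} = 24 g$ ($h{\left(z,g \right)} = g 8 \cdot 3 = 8 g 3 = 24 g$)
$\left(3171 + h{\left(-30,Z{\left(-4 \right)} \right)}\right) + 1737 = \left(3171 + 24 \left(-4\right)\right) + 1737 = \left(3171 - 96\right) + 1737 = 3075 + 1737 = 4812$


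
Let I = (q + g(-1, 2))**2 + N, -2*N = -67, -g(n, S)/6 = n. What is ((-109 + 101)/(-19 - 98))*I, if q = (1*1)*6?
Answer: 1420/117 ≈ 12.137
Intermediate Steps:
q = 6 (q = 1*6 = 6)
g(n, S) = -6*n
N = 67/2 (N = -1/2*(-67) = 67/2 ≈ 33.500)
I = 355/2 (I = (6 - 6*(-1))**2 + 67/2 = (6 + 6)**2 + 67/2 = 12**2 + 67/2 = 144 + 67/2 = 355/2 ≈ 177.50)
((-109 + 101)/(-19 - 98))*I = ((-109 + 101)/(-19 - 98))*(355/2) = -8/(-117)*(355/2) = -8*(-1/117)*(355/2) = (8/117)*(355/2) = 1420/117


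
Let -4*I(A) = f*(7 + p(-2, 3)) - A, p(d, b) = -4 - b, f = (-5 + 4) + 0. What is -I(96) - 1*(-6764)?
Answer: 6740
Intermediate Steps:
f = -1 (f = -1 + 0 = -1)
I(A) = A/4 (I(A) = -(-(7 + (-4 - 1*3)) - A)/4 = -(-(7 + (-4 - 3)) - A)/4 = -(-(7 - 7) - A)/4 = -(-1*0 - A)/4 = -(0 - A)/4 = -(-1)*A/4 = A/4)
-I(96) - 1*(-6764) = -96/4 - 1*(-6764) = -1*24 + 6764 = -24 + 6764 = 6740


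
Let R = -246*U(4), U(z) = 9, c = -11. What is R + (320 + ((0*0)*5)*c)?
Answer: -1894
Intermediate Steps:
R = -2214 (R = -246*9 = -2214)
R + (320 + ((0*0)*5)*c) = -2214 + (320 + ((0*0)*5)*(-11)) = -2214 + (320 + (0*5)*(-11)) = -2214 + (320 + 0*(-11)) = -2214 + (320 + 0) = -2214 + 320 = -1894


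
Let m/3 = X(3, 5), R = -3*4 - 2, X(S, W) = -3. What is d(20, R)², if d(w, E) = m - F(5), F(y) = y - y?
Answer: 81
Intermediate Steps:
R = -14 (R = -12 - 2 = -14)
F(y) = 0
m = -9 (m = 3*(-3) = -9)
d(w, E) = -9 (d(w, E) = -9 - 1*0 = -9 + 0 = -9)
d(20, R)² = (-9)² = 81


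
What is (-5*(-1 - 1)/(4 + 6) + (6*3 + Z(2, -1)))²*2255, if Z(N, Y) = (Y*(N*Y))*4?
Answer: 1643895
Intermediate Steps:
Z(N, Y) = 4*N*Y² (Z(N, Y) = (N*Y²)*4 = 4*N*Y²)
(-5*(-1 - 1)/(4 + 6) + (6*3 + Z(2, -1)))²*2255 = (-5*(-1 - 1)/(4 + 6) + (6*3 + 4*2*(-1)²))²*2255 = (-(-10)/10 + (18 + 4*2*1))²*2255 = (-(-10)/10 + (18 + 8))²*2255 = (-5*(-⅕) + 26)²*2255 = (1 + 26)²*2255 = 27²*2255 = 729*2255 = 1643895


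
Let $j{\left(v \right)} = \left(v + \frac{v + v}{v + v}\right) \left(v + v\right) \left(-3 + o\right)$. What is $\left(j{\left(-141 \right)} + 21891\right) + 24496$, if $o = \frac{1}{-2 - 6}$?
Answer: $-76988$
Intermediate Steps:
$o = - \frac{1}{8}$ ($o = \frac{1}{-8} = - \frac{1}{8} \approx -0.125$)
$j{\left(v \right)} = - \frac{25 v \left(1 + v\right)}{4}$ ($j{\left(v \right)} = \left(v + \frac{v + v}{v + v}\right) \left(v + v\right) \left(-3 - \frac{1}{8}\right) = \left(v + \frac{2 v}{2 v}\right) 2 v \left(- \frac{25}{8}\right) = \left(v + 2 v \frac{1}{2 v}\right) 2 v \left(- \frac{25}{8}\right) = \left(v + 1\right) 2 v \left(- \frac{25}{8}\right) = \left(1 + v\right) 2 v \left(- \frac{25}{8}\right) = 2 v \left(1 + v\right) \left(- \frac{25}{8}\right) = - \frac{25 v \left(1 + v\right)}{4}$)
$\left(j{\left(-141 \right)} + 21891\right) + 24496 = \left(\left(- \frac{25}{4}\right) \left(-141\right) \left(1 - 141\right) + 21891\right) + 24496 = \left(\left(- \frac{25}{4}\right) \left(-141\right) \left(-140\right) + 21891\right) + 24496 = \left(-123375 + 21891\right) + 24496 = -101484 + 24496 = -76988$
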